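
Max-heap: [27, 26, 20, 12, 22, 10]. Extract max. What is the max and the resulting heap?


Max = 27
Replace root with last, heapify down
Resulting heap: [26, 22, 20, 12, 10]


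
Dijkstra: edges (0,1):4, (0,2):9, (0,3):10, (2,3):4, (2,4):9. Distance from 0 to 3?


Dijkstra from 0:
Distances: {0: 0, 1: 4, 2: 9, 3: 10, 4: 18}
Shortest distance to 3 = 10, path = [0, 3]


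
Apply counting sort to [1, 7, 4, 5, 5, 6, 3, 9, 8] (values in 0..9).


Count array: [0, 1, 0, 1, 1, 2, 1, 1, 1, 1]
Reconstruct: [1, 3, 4, 5, 5, 6, 7, 8, 9]


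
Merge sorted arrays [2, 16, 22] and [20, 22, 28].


Compare heads, take smaller each step.
Merged: [2, 16, 20, 22, 22, 28]


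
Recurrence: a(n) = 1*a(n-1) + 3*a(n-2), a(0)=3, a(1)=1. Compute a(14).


Build bottom-up:
...a(12)=30307, a(13)=69649, a(14)=1*69649+3*30307=160570


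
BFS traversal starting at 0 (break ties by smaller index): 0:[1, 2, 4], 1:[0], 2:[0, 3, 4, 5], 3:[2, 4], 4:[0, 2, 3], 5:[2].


BFS queue: start with [0]
Visit order: [0, 1, 2, 4, 3, 5]


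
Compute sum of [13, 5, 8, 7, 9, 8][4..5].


Prefix sums: [0, 13, 18, 26, 33, 42, 50]
Sum[4..5] = prefix[6] - prefix[4] = 50 - 33 = 17


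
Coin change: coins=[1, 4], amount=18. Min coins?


dp[0]=0; dp[i]=1+min(dp[i-c] for c in coins)
...dp[13]=4, dp[14]=5, dp[15]=6, dp[16]=4, dp[17]=5, dp[18]=6
Minimum coins for 18 = 6


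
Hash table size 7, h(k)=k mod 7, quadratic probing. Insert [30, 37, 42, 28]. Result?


Insertions: 30->slot 2; 37->slot 3; 42->slot 0; 28->slot 1
Table: [42, 28, 30, 37, None, None, None]


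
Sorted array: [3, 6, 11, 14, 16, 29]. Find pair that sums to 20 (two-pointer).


Two pointers: lo=0, hi=5
Found pair: (6, 14) summing to 20


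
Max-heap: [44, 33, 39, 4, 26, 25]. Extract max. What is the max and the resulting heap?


Max = 44
Replace root with last, heapify down
Resulting heap: [39, 33, 25, 4, 26]


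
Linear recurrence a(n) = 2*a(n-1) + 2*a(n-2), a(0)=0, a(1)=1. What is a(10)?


Build bottom-up:
...a(8)=896, a(9)=2448, a(10)=2*2448+2*896=6688


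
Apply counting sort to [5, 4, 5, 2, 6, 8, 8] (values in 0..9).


Count array: [0, 0, 1, 0, 1, 2, 1, 0, 2, 0]
Reconstruct: [2, 4, 5, 5, 6, 8, 8]


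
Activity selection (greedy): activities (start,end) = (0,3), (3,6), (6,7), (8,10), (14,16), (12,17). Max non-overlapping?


Greedy: pick earliest-ending, then skip overlaps.
Selected (5 activities): [(0, 3), (3, 6), (6, 7), (8, 10), (14, 16)]


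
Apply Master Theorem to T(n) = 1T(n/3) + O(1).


a=1, b=3, c=0. log_3(1)=0 = c=0. Case 2: O(n^c log n) = O(log n)
Complexity: O(log n)


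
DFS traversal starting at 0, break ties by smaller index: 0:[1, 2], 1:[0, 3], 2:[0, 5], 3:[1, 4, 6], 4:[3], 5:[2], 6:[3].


DFS stack-based: start with [0]
Visit order: [0, 1, 3, 4, 6, 2, 5]


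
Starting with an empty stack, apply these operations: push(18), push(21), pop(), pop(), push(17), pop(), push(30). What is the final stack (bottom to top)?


push(18) -> [18]
push(21) -> [18, 21]
pop() returns 21 -> [18]
pop() returns 18 -> []
push(17) -> [17]
pop() returns 17 -> []
push(30) -> [30]
Final stack (bottom to top): [30]


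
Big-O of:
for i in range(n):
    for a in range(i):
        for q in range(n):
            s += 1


Per nesting level: O(n) * O(n) [triangular over i] * O(n) = O(n^3)
Complexity: O(n^3)


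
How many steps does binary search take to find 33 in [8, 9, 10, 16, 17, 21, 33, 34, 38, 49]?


Search for 33:
[0,9] mid=4 arr[4]=17
[5,9] mid=7 arr[7]=34
[5,6] mid=5 arr[5]=21
[6,6] mid=6 arr[6]=33
Total: 4 comparisons


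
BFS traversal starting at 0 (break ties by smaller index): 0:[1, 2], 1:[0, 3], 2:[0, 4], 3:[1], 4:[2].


BFS queue: start with [0]
Visit order: [0, 1, 2, 3, 4]


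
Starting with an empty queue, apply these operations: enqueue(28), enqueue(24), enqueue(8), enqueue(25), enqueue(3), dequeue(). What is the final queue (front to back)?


enqueue(28) -> [28]
enqueue(24) -> [28, 24]
enqueue(8) -> [28, 24, 8]
enqueue(25) -> [28, 24, 8, 25]
enqueue(3) -> [28, 24, 8, 25, 3]
dequeue() returns 28 -> [24, 8, 25, 3]
Final queue (front to back): [24, 8, 25, 3]


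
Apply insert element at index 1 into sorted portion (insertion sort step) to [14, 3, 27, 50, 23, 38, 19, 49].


After one pass: [3, 14, 27, 50, 23, 38, 19, 49]


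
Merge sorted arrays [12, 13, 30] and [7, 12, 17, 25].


Compare heads, take smaller each step.
Merged: [7, 12, 12, 13, 17, 25, 30]


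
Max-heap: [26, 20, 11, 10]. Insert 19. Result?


Append 19: [26, 20, 11, 10, 19]
Bubble up: no swaps needed
Result: [26, 20, 11, 10, 19]


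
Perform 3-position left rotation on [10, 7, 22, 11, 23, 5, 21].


Left rotate by 3: [11, 23, 5, 21, 10, 7, 22]


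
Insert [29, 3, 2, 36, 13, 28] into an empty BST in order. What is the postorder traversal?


Root = 29; build tree by BST insertion.
Postorder traversal: [2, 28, 13, 3, 36, 29]


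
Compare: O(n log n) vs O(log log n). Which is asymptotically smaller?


double-logarithmic grows slower than linearithmic
O(log log n) is asymptotically smaller; O(n log n) grows faster


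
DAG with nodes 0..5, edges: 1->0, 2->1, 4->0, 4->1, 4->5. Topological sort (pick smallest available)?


Kahn's algorithm, process smallest node first
Order: [2, 3, 4, 1, 0, 5]


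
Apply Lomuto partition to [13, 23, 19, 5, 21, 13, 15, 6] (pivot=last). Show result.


Elements <= 6 go left of pivot.
Result: [5, 6, 19, 13, 21, 13, 15, 23], pivot at index 1


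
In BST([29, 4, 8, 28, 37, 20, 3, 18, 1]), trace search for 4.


BST root = 29
Search for 4: compare at each node
Path: [29, 4]


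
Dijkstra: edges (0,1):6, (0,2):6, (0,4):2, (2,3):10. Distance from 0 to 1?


Dijkstra from 0:
Distances: {0: 0, 1: 6, 2: 6, 3: 16, 4: 2}
Shortest distance to 1 = 6, path = [0, 1]


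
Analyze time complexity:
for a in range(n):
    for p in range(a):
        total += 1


Per nesting level: O(n) * O(n) [triangular over a] = O(n^2)
Complexity: O(n^2)


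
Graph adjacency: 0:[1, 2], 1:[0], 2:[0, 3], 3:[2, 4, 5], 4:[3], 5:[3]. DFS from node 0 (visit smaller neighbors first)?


DFS stack-based: start with [0]
Visit order: [0, 1, 2, 3, 4, 5]


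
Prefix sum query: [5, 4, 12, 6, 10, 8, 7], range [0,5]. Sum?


Prefix sums: [0, 5, 9, 21, 27, 37, 45, 52]
Sum[0..5] = prefix[6] - prefix[0] = 45 - 0 = 45


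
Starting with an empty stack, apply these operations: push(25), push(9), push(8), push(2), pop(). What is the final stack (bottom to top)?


push(25) -> [25]
push(9) -> [25, 9]
push(8) -> [25, 9, 8]
push(2) -> [25, 9, 8, 2]
pop() returns 2 -> [25, 9, 8]
Final stack (bottom to top): [25, 9, 8]


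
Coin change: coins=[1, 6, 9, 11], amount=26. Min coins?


dp[0]=0; dp[i]=1+min(dp[i-c] for c in coins)
...dp[21]=3, dp[22]=2, dp[23]=3, dp[24]=3, dp[25]=4, dp[26]=3
Minimum coins for 26 = 3


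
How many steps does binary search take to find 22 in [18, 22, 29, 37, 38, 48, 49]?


Search for 22:
[0,6] mid=3 arr[3]=37
[0,2] mid=1 arr[1]=22
Total: 2 comparisons


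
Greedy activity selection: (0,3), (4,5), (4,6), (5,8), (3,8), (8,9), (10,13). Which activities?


Greedy: pick earliest-ending, then skip overlaps.
Selected (5 activities): [(0, 3), (4, 5), (5, 8), (8, 9), (10, 13)]


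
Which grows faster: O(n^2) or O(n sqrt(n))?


n^1.5 grows slower than quadratic
O(n sqrt(n)) is asymptotically smaller; O(n^2) grows faster


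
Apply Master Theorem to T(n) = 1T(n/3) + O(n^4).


a=1, b=3, c=4. log_3(1)=0 < c=4. Case 3: O(n^c) = O(n^4)
Complexity: O(n^4)


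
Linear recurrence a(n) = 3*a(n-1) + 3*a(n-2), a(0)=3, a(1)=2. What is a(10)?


Build bottom-up:
...a(8)=40743, a(9)=154467, a(10)=3*154467+3*40743=585630


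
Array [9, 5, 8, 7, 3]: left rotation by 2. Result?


Left rotate by 2: [8, 7, 3, 9, 5]


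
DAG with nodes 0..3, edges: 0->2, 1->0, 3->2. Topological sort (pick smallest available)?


Kahn's algorithm, process smallest node first
Order: [1, 0, 3, 2]


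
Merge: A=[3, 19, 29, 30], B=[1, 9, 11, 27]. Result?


Compare heads, take smaller each step.
Merged: [1, 3, 9, 11, 19, 27, 29, 30]


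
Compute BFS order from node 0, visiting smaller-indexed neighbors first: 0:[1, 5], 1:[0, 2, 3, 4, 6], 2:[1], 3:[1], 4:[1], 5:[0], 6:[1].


BFS queue: start with [0]
Visit order: [0, 1, 5, 2, 3, 4, 6]


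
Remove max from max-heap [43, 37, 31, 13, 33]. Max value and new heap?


Max = 43
Replace root with last, heapify down
Resulting heap: [37, 33, 31, 13]


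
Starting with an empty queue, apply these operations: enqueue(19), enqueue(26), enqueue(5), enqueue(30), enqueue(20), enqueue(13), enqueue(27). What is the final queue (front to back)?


enqueue(19) -> [19]
enqueue(26) -> [19, 26]
enqueue(5) -> [19, 26, 5]
enqueue(30) -> [19, 26, 5, 30]
enqueue(20) -> [19, 26, 5, 30, 20]
enqueue(13) -> [19, 26, 5, 30, 20, 13]
enqueue(27) -> [19, 26, 5, 30, 20, 13, 27]
Final queue (front to back): [19, 26, 5, 30, 20, 13, 27]


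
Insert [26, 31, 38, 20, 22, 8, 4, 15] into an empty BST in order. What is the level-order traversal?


Root = 26; build tree by BST insertion.
Level-Order traversal: [26, 20, 31, 8, 22, 38, 4, 15]


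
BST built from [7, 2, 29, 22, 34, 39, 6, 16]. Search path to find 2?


BST root = 7
Search for 2: compare at each node
Path: [7, 2]


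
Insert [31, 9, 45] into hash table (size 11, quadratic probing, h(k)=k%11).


Insertions: 31->slot 9; 9->slot 10; 45->slot 1
Table: [None, 45, None, None, None, None, None, None, None, 31, 9]


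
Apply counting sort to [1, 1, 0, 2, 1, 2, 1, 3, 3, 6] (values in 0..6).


Count array: [1, 4, 2, 2, 0, 0, 1]
Reconstruct: [0, 1, 1, 1, 1, 2, 2, 3, 3, 6]


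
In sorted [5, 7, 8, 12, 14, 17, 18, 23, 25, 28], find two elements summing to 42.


Two pointers: lo=0, hi=9
Found pair: (14, 28) summing to 42


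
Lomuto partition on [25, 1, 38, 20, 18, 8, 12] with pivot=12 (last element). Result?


Elements <= 12 go left of pivot.
Result: [1, 8, 12, 20, 18, 25, 38], pivot at index 2


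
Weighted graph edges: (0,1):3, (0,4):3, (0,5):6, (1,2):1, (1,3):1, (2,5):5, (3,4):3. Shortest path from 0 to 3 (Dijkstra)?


Dijkstra from 0:
Distances: {0: 0, 1: 3, 2: 4, 3: 4, 4: 3, 5: 6}
Shortest distance to 3 = 4, path = [0, 1, 3]


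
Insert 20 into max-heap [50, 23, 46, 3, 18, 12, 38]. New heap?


Append 20: [50, 23, 46, 3, 18, 12, 38, 20]
Bubble up: swap idx 7(20) with idx 3(3)
Result: [50, 23, 46, 20, 18, 12, 38, 3]


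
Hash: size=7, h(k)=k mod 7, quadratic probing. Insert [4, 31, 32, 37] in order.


Insertions: 4->slot 4; 31->slot 3; 32->slot 5; 37->slot 2
Table: [None, None, 37, 31, 4, 32, None]


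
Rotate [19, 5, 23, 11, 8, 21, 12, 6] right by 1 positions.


Right rotate by 1: [6, 19, 5, 23, 11, 8, 21, 12]


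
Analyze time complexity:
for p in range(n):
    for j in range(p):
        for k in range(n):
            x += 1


Per nesting level: O(n) * O(n) [triangular over p] * O(n) = O(n^3)
Complexity: O(n^3)


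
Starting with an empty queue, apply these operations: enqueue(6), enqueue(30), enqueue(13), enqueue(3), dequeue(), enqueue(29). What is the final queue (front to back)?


enqueue(6) -> [6]
enqueue(30) -> [6, 30]
enqueue(13) -> [6, 30, 13]
enqueue(3) -> [6, 30, 13, 3]
dequeue() returns 6 -> [30, 13, 3]
enqueue(29) -> [30, 13, 3, 29]
Final queue (front to back): [30, 13, 3, 29]


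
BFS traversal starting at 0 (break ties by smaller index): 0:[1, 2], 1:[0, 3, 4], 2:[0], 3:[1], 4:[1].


BFS queue: start with [0]
Visit order: [0, 1, 2, 3, 4]


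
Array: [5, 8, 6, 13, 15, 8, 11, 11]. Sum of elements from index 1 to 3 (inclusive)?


Prefix sums: [0, 5, 13, 19, 32, 47, 55, 66, 77]
Sum[1..3] = prefix[4] - prefix[1] = 32 - 5 = 27


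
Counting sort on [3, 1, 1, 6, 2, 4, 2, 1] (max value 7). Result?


Count array: [0, 3, 2, 1, 1, 0, 1, 0]
Reconstruct: [1, 1, 1, 2, 2, 3, 4, 6]


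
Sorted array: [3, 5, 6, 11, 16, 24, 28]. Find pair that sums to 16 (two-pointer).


Two pointers: lo=0, hi=6
Found pair: (5, 11) summing to 16


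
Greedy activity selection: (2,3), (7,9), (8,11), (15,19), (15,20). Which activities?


Greedy: pick earliest-ending, then skip overlaps.
Selected (3 activities): [(2, 3), (7, 9), (15, 19)]


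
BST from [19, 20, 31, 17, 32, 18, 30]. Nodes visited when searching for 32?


BST root = 19
Search for 32: compare at each node
Path: [19, 20, 31, 32]


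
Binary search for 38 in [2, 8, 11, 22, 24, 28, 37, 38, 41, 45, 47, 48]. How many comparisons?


Search for 38:
[0,11] mid=5 arr[5]=28
[6,11] mid=8 arr[8]=41
[6,7] mid=6 arr[6]=37
[7,7] mid=7 arr[7]=38
Total: 4 comparisons


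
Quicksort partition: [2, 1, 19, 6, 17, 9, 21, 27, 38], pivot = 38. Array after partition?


Elements <= 38 go left of pivot.
Result: [2, 1, 19, 6, 17, 9, 21, 27, 38], pivot at index 8


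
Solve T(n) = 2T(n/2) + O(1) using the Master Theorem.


a=2, b=2, c=0. log_2(2)=1 > c=0. Case 1: O(n^log_b(a)) = O(n)
Complexity: O(n)


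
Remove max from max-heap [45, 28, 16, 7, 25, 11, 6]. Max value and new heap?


Max = 45
Replace root with last, heapify down
Resulting heap: [28, 25, 16, 7, 6, 11]


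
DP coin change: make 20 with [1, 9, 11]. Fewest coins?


dp[0]=0; dp[i]=1+min(dp[i-c] for c in coins)
...dp[15]=5, dp[16]=6, dp[17]=7, dp[18]=2, dp[19]=3, dp[20]=2
Minimum coins for 20 = 2


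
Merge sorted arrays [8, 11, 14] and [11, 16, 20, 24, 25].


Compare heads, take smaller each step.
Merged: [8, 11, 11, 14, 16, 20, 24, 25]


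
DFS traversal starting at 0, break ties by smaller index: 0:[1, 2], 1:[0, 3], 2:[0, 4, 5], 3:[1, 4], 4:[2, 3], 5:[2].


DFS stack-based: start with [0]
Visit order: [0, 1, 3, 4, 2, 5]


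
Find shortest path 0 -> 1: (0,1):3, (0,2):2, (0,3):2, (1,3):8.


Dijkstra from 0:
Distances: {0: 0, 1: 3, 2: 2, 3: 2}
Shortest distance to 1 = 3, path = [0, 1]


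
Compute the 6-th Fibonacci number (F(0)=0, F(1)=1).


F(n)=F(n-1)+F(n-2)
...F(4)=3, F(5)=5, F(6)=8


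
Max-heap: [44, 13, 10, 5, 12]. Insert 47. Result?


Append 47: [44, 13, 10, 5, 12, 47]
Bubble up: swap idx 5(47) with idx 2(10); swap idx 2(47) with idx 0(44)
Result: [47, 13, 44, 5, 12, 10]


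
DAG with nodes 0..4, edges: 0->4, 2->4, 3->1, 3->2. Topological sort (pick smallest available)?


Kahn's algorithm, process smallest node first
Order: [0, 3, 1, 2, 4]


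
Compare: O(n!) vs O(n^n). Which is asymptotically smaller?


factorial grows slower than n^n
O(n!) is asymptotically smaller; O(n^n) grows faster


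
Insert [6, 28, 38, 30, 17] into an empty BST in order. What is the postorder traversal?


Root = 6; build tree by BST insertion.
Postorder traversal: [17, 30, 38, 28, 6]


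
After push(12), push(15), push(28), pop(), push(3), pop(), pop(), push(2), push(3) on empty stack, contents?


push(12) -> [12]
push(15) -> [12, 15]
push(28) -> [12, 15, 28]
pop() returns 28 -> [12, 15]
push(3) -> [12, 15, 3]
pop() returns 3 -> [12, 15]
pop() returns 15 -> [12]
push(2) -> [12, 2]
push(3) -> [12, 2, 3]
Final stack (bottom to top): [12, 2, 3]


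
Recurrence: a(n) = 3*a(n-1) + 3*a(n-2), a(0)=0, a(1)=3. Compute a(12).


Build bottom-up:
...a(10)=401679, a(11)=1522881, a(12)=3*1522881+3*401679=5773680


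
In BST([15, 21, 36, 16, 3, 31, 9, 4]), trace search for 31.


BST root = 15
Search for 31: compare at each node
Path: [15, 21, 36, 31]


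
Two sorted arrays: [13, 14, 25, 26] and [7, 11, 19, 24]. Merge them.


Compare heads, take smaller each step.
Merged: [7, 11, 13, 14, 19, 24, 25, 26]


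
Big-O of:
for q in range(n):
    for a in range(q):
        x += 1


Per nesting level: O(n) * O(n) [triangular over q] = O(n^2)
Complexity: O(n^2)


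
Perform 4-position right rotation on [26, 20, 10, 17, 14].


Right rotate by 4: [20, 10, 17, 14, 26]


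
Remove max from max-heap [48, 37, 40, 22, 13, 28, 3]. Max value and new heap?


Max = 48
Replace root with last, heapify down
Resulting heap: [40, 37, 28, 22, 13, 3]


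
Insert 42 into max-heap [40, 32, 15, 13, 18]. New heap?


Append 42: [40, 32, 15, 13, 18, 42]
Bubble up: swap idx 5(42) with idx 2(15); swap idx 2(42) with idx 0(40)
Result: [42, 32, 40, 13, 18, 15]


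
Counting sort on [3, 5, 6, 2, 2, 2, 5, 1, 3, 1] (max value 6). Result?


Count array: [0, 2, 3, 2, 0, 2, 1]
Reconstruct: [1, 1, 2, 2, 2, 3, 3, 5, 5, 6]


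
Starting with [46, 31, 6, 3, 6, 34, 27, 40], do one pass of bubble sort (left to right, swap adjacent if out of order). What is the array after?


After one pass: [31, 6, 3, 6, 34, 27, 40, 46]


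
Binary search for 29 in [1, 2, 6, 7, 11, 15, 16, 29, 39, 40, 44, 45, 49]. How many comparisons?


Search for 29:
[0,12] mid=6 arr[6]=16
[7,12] mid=9 arr[9]=40
[7,8] mid=7 arr[7]=29
Total: 3 comparisons


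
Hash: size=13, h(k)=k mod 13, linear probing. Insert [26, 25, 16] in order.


Insertions: 26->slot 0; 25->slot 12; 16->slot 3
Table: [26, None, None, 16, None, None, None, None, None, None, None, None, 25]


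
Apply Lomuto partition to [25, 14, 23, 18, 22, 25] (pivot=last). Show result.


Elements <= 25 go left of pivot.
Result: [25, 14, 23, 18, 22, 25], pivot at index 5


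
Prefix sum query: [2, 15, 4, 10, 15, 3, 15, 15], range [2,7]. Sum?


Prefix sums: [0, 2, 17, 21, 31, 46, 49, 64, 79]
Sum[2..7] = prefix[8] - prefix[2] = 79 - 17 = 62


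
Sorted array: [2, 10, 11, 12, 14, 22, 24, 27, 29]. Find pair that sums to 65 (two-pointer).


Two pointers: lo=0, hi=8
No pair sums to 65


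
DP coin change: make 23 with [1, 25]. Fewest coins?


dp[0]=0; dp[i]=1+min(dp[i-c] for c in coins)
...dp[18]=18, dp[19]=19, dp[20]=20, dp[21]=21, dp[22]=22, dp[23]=23
Minimum coins for 23 = 23


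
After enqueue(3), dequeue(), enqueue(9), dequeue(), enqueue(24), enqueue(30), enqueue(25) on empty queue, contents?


enqueue(3) -> [3]
dequeue() returns 3 -> []
enqueue(9) -> [9]
dequeue() returns 9 -> []
enqueue(24) -> [24]
enqueue(30) -> [24, 30]
enqueue(25) -> [24, 30, 25]
Final queue (front to back): [24, 30, 25]


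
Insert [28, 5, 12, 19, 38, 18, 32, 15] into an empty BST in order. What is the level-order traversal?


Root = 28; build tree by BST insertion.
Level-Order traversal: [28, 5, 38, 12, 32, 19, 18, 15]


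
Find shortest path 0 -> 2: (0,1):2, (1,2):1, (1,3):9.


Dijkstra from 0:
Distances: {0: 0, 1: 2, 2: 3, 3: 11}
Shortest distance to 2 = 3, path = [0, 1, 2]


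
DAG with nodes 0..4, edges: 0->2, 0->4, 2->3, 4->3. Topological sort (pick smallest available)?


Kahn's algorithm, process smallest node first
Order: [0, 1, 2, 4, 3]


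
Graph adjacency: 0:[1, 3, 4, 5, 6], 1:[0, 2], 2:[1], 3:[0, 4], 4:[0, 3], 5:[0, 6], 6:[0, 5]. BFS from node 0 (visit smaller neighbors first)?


BFS queue: start with [0]
Visit order: [0, 1, 3, 4, 5, 6, 2]


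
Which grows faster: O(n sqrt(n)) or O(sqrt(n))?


sublinear grows slower than n^1.5
O(sqrt(n)) is asymptotically smaller; O(n sqrt(n)) grows faster


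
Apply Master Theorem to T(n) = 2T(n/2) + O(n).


a=2, b=2, c=1. log_2(2)=1 = c=1. Case 2: O(n^c log n) = O(n log n)
Complexity: O(n log n)


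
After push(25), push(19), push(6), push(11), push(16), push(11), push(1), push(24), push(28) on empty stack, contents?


push(25) -> [25]
push(19) -> [25, 19]
push(6) -> [25, 19, 6]
push(11) -> [25, 19, 6, 11]
push(16) -> [25, 19, 6, 11, 16]
push(11) -> [25, 19, 6, 11, 16, 11]
push(1) -> [25, 19, 6, 11, 16, 11, 1]
push(24) -> [25, 19, 6, 11, 16, 11, 1, 24]
push(28) -> [25, 19, 6, 11, 16, 11, 1, 24, 28]
Final stack (bottom to top): [25, 19, 6, 11, 16, 11, 1, 24, 28]


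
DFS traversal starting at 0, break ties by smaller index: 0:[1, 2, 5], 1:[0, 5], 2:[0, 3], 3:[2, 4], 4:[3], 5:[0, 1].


DFS stack-based: start with [0]
Visit order: [0, 1, 5, 2, 3, 4]


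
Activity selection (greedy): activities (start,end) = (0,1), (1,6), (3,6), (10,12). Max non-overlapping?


Greedy: pick earliest-ending, then skip overlaps.
Selected (3 activities): [(0, 1), (1, 6), (10, 12)]


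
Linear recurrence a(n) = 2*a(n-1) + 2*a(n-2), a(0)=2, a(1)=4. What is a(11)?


Build bottom-up:
...a(9)=13376, a(10)=36544, a(11)=2*36544+2*13376=99840


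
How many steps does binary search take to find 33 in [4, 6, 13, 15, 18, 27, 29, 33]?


Search for 33:
[0,7] mid=3 arr[3]=15
[4,7] mid=5 arr[5]=27
[6,7] mid=6 arr[6]=29
[7,7] mid=7 arr[7]=33
Total: 4 comparisons


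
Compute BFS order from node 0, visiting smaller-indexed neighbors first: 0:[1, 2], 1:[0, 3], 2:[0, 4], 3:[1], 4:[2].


BFS queue: start with [0]
Visit order: [0, 1, 2, 3, 4]


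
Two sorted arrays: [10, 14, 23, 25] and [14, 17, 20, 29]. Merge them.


Compare heads, take smaller each step.
Merged: [10, 14, 14, 17, 20, 23, 25, 29]


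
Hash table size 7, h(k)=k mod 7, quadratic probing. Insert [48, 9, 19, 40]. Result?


Insertions: 48->slot 6; 9->slot 2; 19->slot 5; 40->slot 0
Table: [40, None, 9, None, None, 19, 48]


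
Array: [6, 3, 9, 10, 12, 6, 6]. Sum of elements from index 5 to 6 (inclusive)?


Prefix sums: [0, 6, 9, 18, 28, 40, 46, 52]
Sum[5..6] = prefix[7] - prefix[5] = 52 - 40 = 12


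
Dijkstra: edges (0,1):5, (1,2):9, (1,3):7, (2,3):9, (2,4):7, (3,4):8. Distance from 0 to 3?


Dijkstra from 0:
Distances: {0: 0, 1: 5, 2: 14, 3: 12, 4: 20}
Shortest distance to 3 = 12, path = [0, 1, 3]


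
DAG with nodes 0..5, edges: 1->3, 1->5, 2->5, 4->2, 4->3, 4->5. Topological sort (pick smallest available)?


Kahn's algorithm, process smallest node first
Order: [0, 1, 4, 2, 3, 5]


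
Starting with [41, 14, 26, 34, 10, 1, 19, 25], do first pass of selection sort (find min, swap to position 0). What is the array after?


After one pass: [1, 14, 26, 34, 10, 41, 19, 25]


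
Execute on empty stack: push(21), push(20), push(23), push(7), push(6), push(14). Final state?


push(21) -> [21]
push(20) -> [21, 20]
push(23) -> [21, 20, 23]
push(7) -> [21, 20, 23, 7]
push(6) -> [21, 20, 23, 7, 6]
push(14) -> [21, 20, 23, 7, 6, 14]
Final stack (bottom to top): [21, 20, 23, 7, 6, 14]


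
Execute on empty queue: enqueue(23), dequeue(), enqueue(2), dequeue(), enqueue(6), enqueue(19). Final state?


enqueue(23) -> [23]
dequeue() returns 23 -> []
enqueue(2) -> [2]
dequeue() returns 2 -> []
enqueue(6) -> [6]
enqueue(19) -> [6, 19]
Final queue (front to back): [6, 19]


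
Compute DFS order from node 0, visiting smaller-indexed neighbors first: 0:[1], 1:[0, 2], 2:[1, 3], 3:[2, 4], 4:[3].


DFS stack-based: start with [0]
Visit order: [0, 1, 2, 3, 4]


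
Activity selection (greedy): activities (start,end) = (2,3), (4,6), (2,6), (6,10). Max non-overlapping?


Greedy: pick earliest-ending, then skip overlaps.
Selected (3 activities): [(2, 3), (4, 6), (6, 10)]


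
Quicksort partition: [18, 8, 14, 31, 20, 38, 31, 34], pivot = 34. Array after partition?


Elements <= 34 go left of pivot.
Result: [18, 8, 14, 31, 20, 31, 34, 38], pivot at index 6


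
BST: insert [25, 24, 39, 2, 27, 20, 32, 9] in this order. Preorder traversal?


Root = 25; build tree by BST insertion.
Preorder traversal: [25, 24, 2, 20, 9, 39, 27, 32]


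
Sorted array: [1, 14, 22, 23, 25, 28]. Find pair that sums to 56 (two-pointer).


Two pointers: lo=0, hi=5
No pair sums to 56


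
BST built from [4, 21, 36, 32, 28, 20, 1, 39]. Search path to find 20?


BST root = 4
Search for 20: compare at each node
Path: [4, 21, 20]


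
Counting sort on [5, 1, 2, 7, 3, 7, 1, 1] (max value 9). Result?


Count array: [0, 3, 1, 1, 0, 1, 0, 2, 0, 0]
Reconstruct: [1, 1, 1, 2, 3, 5, 7, 7]


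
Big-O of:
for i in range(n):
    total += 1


Per nesting level: O(n) = O(n)
Complexity: O(n)


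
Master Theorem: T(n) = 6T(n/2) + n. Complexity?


a=6, b=2, c=1. log_2(6)=2.585 > c=1. Case 1: O(n^log_b(a)) = O(n^2.585)
Complexity: O(n^2.585)


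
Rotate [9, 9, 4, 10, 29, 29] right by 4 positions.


Right rotate by 4: [4, 10, 29, 29, 9, 9]


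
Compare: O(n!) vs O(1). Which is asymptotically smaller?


constant grows slower than factorial
O(1) is asymptotically smaller; O(n!) grows faster


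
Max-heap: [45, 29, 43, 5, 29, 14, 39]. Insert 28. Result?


Append 28: [45, 29, 43, 5, 29, 14, 39, 28]
Bubble up: swap idx 7(28) with idx 3(5)
Result: [45, 29, 43, 28, 29, 14, 39, 5]


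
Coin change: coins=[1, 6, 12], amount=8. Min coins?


dp[0]=0; dp[i]=1+min(dp[i-c] for c in coins)
...dp[3]=3, dp[4]=4, dp[5]=5, dp[6]=1, dp[7]=2, dp[8]=3
Minimum coins for 8 = 3


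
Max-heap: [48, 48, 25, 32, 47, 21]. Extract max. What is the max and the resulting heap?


Max = 48
Replace root with last, heapify down
Resulting heap: [48, 47, 25, 32, 21]


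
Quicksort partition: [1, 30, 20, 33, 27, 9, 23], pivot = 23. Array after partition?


Elements <= 23 go left of pivot.
Result: [1, 20, 9, 23, 27, 30, 33], pivot at index 3


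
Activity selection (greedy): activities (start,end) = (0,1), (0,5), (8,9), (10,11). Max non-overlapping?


Greedy: pick earliest-ending, then skip overlaps.
Selected (3 activities): [(0, 1), (8, 9), (10, 11)]


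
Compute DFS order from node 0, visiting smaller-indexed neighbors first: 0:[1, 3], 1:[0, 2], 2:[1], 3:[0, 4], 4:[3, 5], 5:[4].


DFS stack-based: start with [0]
Visit order: [0, 1, 2, 3, 4, 5]


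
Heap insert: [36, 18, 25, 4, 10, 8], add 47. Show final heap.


Append 47: [36, 18, 25, 4, 10, 8, 47]
Bubble up: swap idx 6(47) with idx 2(25); swap idx 2(47) with idx 0(36)
Result: [47, 18, 36, 4, 10, 8, 25]


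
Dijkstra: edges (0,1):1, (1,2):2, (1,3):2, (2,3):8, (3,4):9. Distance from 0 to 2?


Dijkstra from 0:
Distances: {0: 0, 1: 1, 2: 3, 3: 3, 4: 12}
Shortest distance to 2 = 3, path = [0, 1, 2]


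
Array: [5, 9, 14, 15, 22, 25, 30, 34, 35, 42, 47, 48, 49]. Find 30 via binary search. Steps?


Search for 30:
[0,12] mid=6 arr[6]=30
Total: 1 comparisons


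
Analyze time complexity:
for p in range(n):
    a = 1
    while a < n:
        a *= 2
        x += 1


Per nesting level: O(n) * O(log n) = O(n log n)
Complexity: O(n log n)


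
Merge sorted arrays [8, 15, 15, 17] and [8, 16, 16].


Compare heads, take smaller each step.
Merged: [8, 8, 15, 15, 16, 16, 17]


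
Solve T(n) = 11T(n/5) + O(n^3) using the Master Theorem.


a=11, b=5, c=3. log_5(11)=1.490 < c=3. Case 3: O(n^c) = O(n^3)
Complexity: O(n^3)


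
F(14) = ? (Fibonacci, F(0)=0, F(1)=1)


F(n)=F(n-1)+F(n-2)
...F(12)=144, F(13)=233, F(14)=377


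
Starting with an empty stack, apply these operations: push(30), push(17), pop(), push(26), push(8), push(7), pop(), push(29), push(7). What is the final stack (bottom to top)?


push(30) -> [30]
push(17) -> [30, 17]
pop() returns 17 -> [30]
push(26) -> [30, 26]
push(8) -> [30, 26, 8]
push(7) -> [30, 26, 8, 7]
pop() returns 7 -> [30, 26, 8]
push(29) -> [30, 26, 8, 29]
push(7) -> [30, 26, 8, 29, 7]
Final stack (bottom to top): [30, 26, 8, 29, 7]


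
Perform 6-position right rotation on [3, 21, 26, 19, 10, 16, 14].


Right rotate by 6: [21, 26, 19, 10, 16, 14, 3]


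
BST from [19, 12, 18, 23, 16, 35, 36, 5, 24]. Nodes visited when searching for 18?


BST root = 19
Search for 18: compare at each node
Path: [19, 12, 18]


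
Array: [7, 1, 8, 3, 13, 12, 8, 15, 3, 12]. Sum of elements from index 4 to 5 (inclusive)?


Prefix sums: [0, 7, 8, 16, 19, 32, 44, 52, 67, 70, 82]
Sum[4..5] = prefix[6] - prefix[4] = 44 - 19 = 25


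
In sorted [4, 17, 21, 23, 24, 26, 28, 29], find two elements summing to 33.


Two pointers: lo=0, hi=7
Found pair: (4, 29) summing to 33


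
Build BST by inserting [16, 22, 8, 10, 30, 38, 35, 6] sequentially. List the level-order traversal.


Root = 16; build tree by BST insertion.
Level-Order traversal: [16, 8, 22, 6, 10, 30, 38, 35]


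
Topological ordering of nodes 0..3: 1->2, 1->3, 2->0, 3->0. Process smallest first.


Kahn's algorithm, process smallest node first
Order: [1, 2, 3, 0]


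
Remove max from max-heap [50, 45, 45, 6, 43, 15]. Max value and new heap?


Max = 50
Replace root with last, heapify down
Resulting heap: [45, 43, 45, 6, 15]


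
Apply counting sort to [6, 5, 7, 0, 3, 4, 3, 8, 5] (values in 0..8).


Count array: [1, 0, 0, 2, 1, 2, 1, 1, 1]
Reconstruct: [0, 3, 3, 4, 5, 5, 6, 7, 8]


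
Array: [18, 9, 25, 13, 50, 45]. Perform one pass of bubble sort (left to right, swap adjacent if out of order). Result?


After one pass: [9, 18, 13, 25, 45, 50]


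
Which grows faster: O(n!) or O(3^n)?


exponential (base 3) grows slower than factorial
O(3^n) is asymptotically smaller; O(n!) grows faster


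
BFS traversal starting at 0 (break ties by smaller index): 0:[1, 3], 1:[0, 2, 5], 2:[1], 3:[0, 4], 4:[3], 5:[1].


BFS queue: start with [0]
Visit order: [0, 1, 3, 2, 5, 4]


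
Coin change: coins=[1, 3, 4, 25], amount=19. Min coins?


dp[0]=0; dp[i]=1+min(dp[i-c] for c in coins)
...dp[14]=4, dp[15]=4, dp[16]=4, dp[17]=5, dp[18]=5, dp[19]=5
Minimum coins for 19 = 5


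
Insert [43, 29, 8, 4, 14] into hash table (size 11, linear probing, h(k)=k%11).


Insertions: 43->slot 10; 29->slot 7; 8->slot 8; 4->slot 4; 14->slot 3
Table: [None, None, None, 14, 4, None, None, 29, 8, None, 43]


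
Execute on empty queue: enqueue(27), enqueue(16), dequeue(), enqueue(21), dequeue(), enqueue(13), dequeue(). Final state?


enqueue(27) -> [27]
enqueue(16) -> [27, 16]
dequeue() returns 27 -> [16]
enqueue(21) -> [16, 21]
dequeue() returns 16 -> [21]
enqueue(13) -> [21, 13]
dequeue() returns 21 -> [13]
Final queue (front to back): [13]


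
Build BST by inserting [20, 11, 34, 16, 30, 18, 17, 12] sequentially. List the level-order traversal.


Root = 20; build tree by BST insertion.
Level-Order traversal: [20, 11, 34, 16, 30, 12, 18, 17]


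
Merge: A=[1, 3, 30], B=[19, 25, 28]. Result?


Compare heads, take smaller each step.
Merged: [1, 3, 19, 25, 28, 30]


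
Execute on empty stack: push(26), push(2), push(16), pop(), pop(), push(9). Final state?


push(26) -> [26]
push(2) -> [26, 2]
push(16) -> [26, 2, 16]
pop() returns 16 -> [26, 2]
pop() returns 2 -> [26]
push(9) -> [26, 9]
Final stack (bottom to top): [26, 9]


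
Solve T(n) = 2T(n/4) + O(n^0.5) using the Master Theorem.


a=2, b=4, c=0.5. log_4(2)=0.5 = c=0.5. Case 2: O(n^c log n) = O(sqrt(n) log n)
Complexity: O(sqrt(n) log n)


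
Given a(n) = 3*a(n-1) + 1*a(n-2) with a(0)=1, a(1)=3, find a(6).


Build bottom-up:
...a(4)=109, a(5)=360, a(6)=3*360+1*109=1189


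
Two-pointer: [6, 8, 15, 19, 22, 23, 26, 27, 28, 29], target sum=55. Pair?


Two pointers: lo=0, hi=9
Found pair: (26, 29) summing to 55


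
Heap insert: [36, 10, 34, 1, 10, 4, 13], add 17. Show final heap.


Append 17: [36, 10, 34, 1, 10, 4, 13, 17]
Bubble up: swap idx 7(17) with idx 3(1); swap idx 3(17) with idx 1(10)
Result: [36, 17, 34, 10, 10, 4, 13, 1]


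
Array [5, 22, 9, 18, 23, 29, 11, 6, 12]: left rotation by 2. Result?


Left rotate by 2: [9, 18, 23, 29, 11, 6, 12, 5, 22]


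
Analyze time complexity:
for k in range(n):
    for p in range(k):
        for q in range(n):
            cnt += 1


Per nesting level: O(n) * O(n) [triangular over k] * O(n) = O(n^3)
Complexity: O(n^3)


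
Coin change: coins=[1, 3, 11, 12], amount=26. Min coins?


dp[0]=0; dp[i]=1+min(dp[i-c] for c in coins)
...dp[21]=4, dp[22]=2, dp[23]=2, dp[24]=2, dp[25]=3, dp[26]=3
Minimum coins for 26 = 3


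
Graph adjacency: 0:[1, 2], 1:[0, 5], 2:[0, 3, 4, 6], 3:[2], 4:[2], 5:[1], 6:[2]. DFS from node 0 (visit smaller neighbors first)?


DFS stack-based: start with [0]
Visit order: [0, 1, 5, 2, 3, 4, 6]


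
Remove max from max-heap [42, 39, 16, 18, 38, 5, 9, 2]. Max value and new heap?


Max = 42
Replace root with last, heapify down
Resulting heap: [39, 38, 16, 18, 2, 5, 9]


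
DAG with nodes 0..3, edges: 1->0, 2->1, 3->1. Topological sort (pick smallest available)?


Kahn's algorithm, process smallest node first
Order: [2, 3, 1, 0]


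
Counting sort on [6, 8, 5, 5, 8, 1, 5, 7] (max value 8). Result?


Count array: [0, 1, 0, 0, 0, 3, 1, 1, 2]
Reconstruct: [1, 5, 5, 5, 6, 7, 8, 8]


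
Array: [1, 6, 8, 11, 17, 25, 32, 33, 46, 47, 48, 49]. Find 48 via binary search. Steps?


Search for 48:
[0,11] mid=5 arr[5]=25
[6,11] mid=8 arr[8]=46
[9,11] mid=10 arr[10]=48
Total: 3 comparisons


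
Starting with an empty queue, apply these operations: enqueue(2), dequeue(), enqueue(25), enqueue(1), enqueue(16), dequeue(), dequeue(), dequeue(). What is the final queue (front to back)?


enqueue(2) -> [2]
dequeue() returns 2 -> []
enqueue(25) -> [25]
enqueue(1) -> [25, 1]
enqueue(16) -> [25, 1, 16]
dequeue() returns 25 -> [1, 16]
dequeue() returns 1 -> [16]
dequeue() returns 16 -> []
Final queue (front to back): []


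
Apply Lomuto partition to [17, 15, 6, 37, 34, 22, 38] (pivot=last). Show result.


Elements <= 38 go left of pivot.
Result: [17, 15, 6, 37, 34, 22, 38], pivot at index 6


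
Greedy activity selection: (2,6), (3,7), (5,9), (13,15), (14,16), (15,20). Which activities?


Greedy: pick earliest-ending, then skip overlaps.
Selected (3 activities): [(2, 6), (13, 15), (15, 20)]


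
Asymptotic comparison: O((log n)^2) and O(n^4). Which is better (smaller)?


polylogarithmic grows slower than quartic
O((log n)^2) is asymptotically smaller; O(n^4) grows faster


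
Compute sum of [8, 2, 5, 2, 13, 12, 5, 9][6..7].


Prefix sums: [0, 8, 10, 15, 17, 30, 42, 47, 56]
Sum[6..7] = prefix[8] - prefix[6] = 56 - 42 = 14


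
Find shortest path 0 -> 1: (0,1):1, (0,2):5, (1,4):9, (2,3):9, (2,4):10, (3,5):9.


Dijkstra from 0:
Distances: {0: 0, 1: 1, 2: 5, 3: 14, 4: 10, 5: 23}
Shortest distance to 1 = 1, path = [0, 1]


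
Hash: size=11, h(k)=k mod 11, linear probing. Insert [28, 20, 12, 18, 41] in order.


Insertions: 28->slot 6; 20->slot 9; 12->slot 1; 18->slot 7; 41->slot 8
Table: [None, 12, None, None, None, None, 28, 18, 41, 20, None]


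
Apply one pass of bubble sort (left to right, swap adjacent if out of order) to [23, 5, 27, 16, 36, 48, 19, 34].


After one pass: [5, 23, 16, 27, 36, 19, 34, 48]


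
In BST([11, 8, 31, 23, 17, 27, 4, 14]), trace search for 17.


BST root = 11
Search for 17: compare at each node
Path: [11, 31, 23, 17]


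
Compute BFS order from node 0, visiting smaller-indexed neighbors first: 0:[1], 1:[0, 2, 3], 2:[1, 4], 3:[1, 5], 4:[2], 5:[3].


BFS queue: start with [0]
Visit order: [0, 1, 2, 3, 4, 5]


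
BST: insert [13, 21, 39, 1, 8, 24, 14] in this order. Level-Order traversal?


Root = 13; build tree by BST insertion.
Level-Order traversal: [13, 1, 21, 8, 14, 39, 24]


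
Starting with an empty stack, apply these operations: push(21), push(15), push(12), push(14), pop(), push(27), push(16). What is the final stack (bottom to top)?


push(21) -> [21]
push(15) -> [21, 15]
push(12) -> [21, 15, 12]
push(14) -> [21, 15, 12, 14]
pop() returns 14 -> [21, 15, 12]
push(27) -> [21, 15, 12, 27]
push(16) -> [21, 15, 12, 27, 16]
Final stack (bottom to top): [21, 15, 12, 27, 16]


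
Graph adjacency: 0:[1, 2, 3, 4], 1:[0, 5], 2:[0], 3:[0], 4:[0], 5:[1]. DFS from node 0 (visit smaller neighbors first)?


DFS stack-based: start with [0]
Visit order: [0, 1, 5, 2, 3, 4]


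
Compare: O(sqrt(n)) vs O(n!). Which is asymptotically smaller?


sublinear grows slower than factorial
O(sqrt(n)) is asymptotically smaller; O(n!) grows faster


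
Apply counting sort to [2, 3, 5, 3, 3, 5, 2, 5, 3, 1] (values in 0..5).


Count array: [0, 1, 2, 4, 0, 3]
Reconstruct: [1, 2, 2, 3, 3, 3, 3, 5, 5, 5]


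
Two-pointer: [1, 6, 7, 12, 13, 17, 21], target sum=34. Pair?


Two pointers: lo=0, hi=6
Found pair: (13, 21) summing to 34


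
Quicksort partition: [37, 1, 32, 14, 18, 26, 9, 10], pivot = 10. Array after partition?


Elements <= 10 go left of pivot.
Result: [1, 9, 10, 14, 18, 26, 37, 32], pivot at index 2


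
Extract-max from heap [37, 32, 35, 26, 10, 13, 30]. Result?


Max = 37
Replace root with last, heapify down
Resulting heap: [35, 32, 30, 26, 10, 13]


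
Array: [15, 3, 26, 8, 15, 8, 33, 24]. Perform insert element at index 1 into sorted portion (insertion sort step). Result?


After one pass: [3, 15, 26, 8, 15, 8, 33, 24]


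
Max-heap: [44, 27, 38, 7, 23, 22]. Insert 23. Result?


Append 23: [44, 27, 38, 7, 23, 22, 23]
Bubble up: no swaps needed
Result: [44, 27, 38, 7, 23, 22, 23]


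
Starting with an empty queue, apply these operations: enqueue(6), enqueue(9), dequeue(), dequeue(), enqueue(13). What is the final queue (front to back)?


enqueue(6) -> [6]
enqueue(9) -> [6, 9]
dequeue() returns 6 -> [9]
dequeue() returns 9 -> []
enqueue(13) -> [13]
Final queue (front to back): [13]


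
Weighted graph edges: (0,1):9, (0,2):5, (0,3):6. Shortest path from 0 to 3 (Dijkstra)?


Dijkstra from 0:
Distances: {0: 0, 1: 9, 2: 5, 3: 6}
Shortest distance to 3 = 6, path = [0, 3]


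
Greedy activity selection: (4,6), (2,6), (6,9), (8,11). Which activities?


Greedy: pick earliest-ending, then skip overlaps.
Selected (2 activities): [(4, 6), (6, 9)]


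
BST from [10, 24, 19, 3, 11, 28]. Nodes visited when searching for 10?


BST root = 10
Search for 10: compare at each node
Path: [10]


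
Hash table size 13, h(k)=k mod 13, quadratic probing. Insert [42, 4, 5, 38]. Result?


Insertions: 42->slot 3; 4->slot 4; 5->slot 5; 38->slot 12
Table: [None, None, None, 42, 4, 5, None, None, None, None, None, None, 38]


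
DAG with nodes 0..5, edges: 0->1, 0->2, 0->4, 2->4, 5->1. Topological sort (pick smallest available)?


Kahn's algorithm, process smallest node first
Order: [0, 2, 3, 4, 5, 1]


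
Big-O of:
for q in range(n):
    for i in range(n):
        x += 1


Per nesting level: O(n) * O(n) = O(n^2)
Complexity: O(n^2)


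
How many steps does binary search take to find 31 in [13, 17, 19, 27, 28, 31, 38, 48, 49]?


Search for 31:
[0,8] mid=4 arr[4]=28
[5,8] mid=6 arr[6]=38
[5,5] mid=5 arr[5]=31
Total: 3 comparisons


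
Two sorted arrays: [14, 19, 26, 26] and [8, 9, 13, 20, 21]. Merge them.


Compare heads, take smaller each step.
Merged: [8, 9, 13, 14, 19, 20, 21, 26, 26]


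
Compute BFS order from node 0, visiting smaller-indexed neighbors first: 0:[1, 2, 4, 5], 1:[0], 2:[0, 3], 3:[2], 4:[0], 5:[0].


BFS queue: start with [0]
Visit order: [0, 1, 2, 4, 5, 3]


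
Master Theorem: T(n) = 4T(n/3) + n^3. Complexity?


a=4, b=3, c=3. log_3(4)=1.262 < c=3. Case 3: O(n^c) = O(n^3)
Complexity: O(n^3)


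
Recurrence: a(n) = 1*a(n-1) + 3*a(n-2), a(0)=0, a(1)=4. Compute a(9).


Build bottom-up:
...a(7)=388, a(8)=868, a(9)=1*868+3*388=2032


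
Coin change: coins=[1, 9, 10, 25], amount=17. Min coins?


dp[0]=0; dp[i]=1+min(dp[i-c] for c in coins)
...dp[12]=3, dp[13]=4, dp[14]=5, dp[15]=6, dp[16]=7, dp[17]=8
Minimum coins for 17 = 8


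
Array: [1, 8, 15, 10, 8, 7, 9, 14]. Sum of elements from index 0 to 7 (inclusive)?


Prefix sums: [0, 1, 9, 24, 34, 42, 49, 58, 72]
Sum[0..7] = prefix[8] - prefix[0] = 72 - 0 = 72


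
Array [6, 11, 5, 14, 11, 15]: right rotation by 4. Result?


Right rotate by 4: [5, 14, 11, 15, 6, 11]


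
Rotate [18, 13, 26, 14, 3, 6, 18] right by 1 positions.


Right rotate by 1: [18, 18, 13, 26, 14, 3, 6]


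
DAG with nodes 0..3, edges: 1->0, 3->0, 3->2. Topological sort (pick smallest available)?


Kahn's algorithm, process smallest node first
Order: [1, 3, 0, 2]


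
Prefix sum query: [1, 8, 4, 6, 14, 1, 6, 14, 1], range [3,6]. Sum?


Prefix sums: [0, 1, 9, 13, 19, 33, 34, 40, 54, 55]
Sum[3..6] = prefix[7] - prefix[3] = 40 - 13 = 27
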